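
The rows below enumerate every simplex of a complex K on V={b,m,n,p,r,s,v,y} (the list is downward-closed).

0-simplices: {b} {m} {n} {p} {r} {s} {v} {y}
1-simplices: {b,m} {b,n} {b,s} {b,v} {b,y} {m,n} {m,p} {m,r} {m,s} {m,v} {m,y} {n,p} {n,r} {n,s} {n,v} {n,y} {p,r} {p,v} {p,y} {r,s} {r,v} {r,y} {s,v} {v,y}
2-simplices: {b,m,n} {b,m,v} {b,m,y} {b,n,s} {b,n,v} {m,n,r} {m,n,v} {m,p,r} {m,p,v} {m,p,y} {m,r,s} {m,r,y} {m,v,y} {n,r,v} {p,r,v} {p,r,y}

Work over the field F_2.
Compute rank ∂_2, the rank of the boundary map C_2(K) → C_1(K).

n_0=8 n_1=24 n_2=16  [Z2]
∂1: piv[bm,bn,bs,bv,by,mp,mr] rk=7  ker:mn,ms,mv,my,np,nr,ns,nv,ny,pr,pv,py,rs,rv,ry,sv,vy
∂2: piv[bmn,bmv,bmy,bns,bnv,mnr,mpr,mpv,mpy,mrs,mry,mvy,nrv] rk=13  ker:mnv,prv,pry
rk∂_2=13

rank∂_2=13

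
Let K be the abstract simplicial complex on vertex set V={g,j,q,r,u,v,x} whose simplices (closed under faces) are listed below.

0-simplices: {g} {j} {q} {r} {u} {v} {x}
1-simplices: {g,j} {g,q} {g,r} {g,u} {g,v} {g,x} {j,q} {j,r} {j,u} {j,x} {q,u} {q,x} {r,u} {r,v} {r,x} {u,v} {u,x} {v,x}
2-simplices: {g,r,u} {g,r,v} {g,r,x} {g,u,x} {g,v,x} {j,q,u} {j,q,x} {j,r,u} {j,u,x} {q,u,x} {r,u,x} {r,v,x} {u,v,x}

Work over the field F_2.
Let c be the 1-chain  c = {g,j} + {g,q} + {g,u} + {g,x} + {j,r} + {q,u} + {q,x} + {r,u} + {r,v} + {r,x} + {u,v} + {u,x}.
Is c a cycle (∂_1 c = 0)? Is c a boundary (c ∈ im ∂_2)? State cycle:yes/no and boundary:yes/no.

cycle:no boundary:no

n_0=7 n_1=18 n_2=13  [Z2]
∂1: piv[gj,gq,gr,gu,gv,gx] rk=6  ker:jq,jr,ju,jx,qu,qx,ru,rv,rx,uv,ux,vx
∂2: piv[gru,grv,grx,gux,gvx,jqu,jqx,jru,jux,uvx] rk=10  ker:qux,rux,rvx
∂1c = {q} + {u}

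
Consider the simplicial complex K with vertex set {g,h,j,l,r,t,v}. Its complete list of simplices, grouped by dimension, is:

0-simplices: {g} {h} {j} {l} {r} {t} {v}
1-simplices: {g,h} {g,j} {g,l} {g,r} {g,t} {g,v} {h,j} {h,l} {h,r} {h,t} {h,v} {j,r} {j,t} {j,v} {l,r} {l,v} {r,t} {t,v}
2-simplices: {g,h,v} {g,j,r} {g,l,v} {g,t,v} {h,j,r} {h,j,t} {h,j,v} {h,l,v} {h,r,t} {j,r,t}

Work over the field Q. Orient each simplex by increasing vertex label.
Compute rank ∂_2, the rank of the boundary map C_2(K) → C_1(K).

rank∂_2=9

n_0=7 n_1=18 n_2=10  [Q]
∂1: piv[gh,gj,gl,gr,gt,gv] rk=6  ker:hj,hl,hr,ht,hv,jr,jt,jv,lr,lv,rt,tv
∂2: piv[ghv,gjr,glv,gtv,hjr,hjt,hjv,hlv,hrt] rk=9  ker:jrt
rk∂_2=9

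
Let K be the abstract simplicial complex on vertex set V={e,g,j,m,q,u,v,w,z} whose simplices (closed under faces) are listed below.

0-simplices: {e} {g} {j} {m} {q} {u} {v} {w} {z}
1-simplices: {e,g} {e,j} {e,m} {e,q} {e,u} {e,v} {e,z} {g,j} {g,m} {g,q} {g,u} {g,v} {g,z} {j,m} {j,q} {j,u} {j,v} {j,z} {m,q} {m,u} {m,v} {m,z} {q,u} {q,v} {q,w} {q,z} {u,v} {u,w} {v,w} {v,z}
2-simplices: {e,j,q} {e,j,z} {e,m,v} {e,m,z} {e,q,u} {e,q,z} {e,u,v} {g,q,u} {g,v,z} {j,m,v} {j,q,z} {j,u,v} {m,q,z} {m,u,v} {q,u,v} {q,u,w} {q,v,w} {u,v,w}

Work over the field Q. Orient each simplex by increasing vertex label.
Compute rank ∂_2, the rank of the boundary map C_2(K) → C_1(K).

n_0=9 n_1=30 n_2=18  [Q]
∂1: piv[eg,ej,em,eq,eu,ev,ez,qw] rk=8  ker:gj,gm,gq,gu,gv,gz,jm,jq,ju,jv,jz,mq,mu,mv,mz,qu,qv,qz,uv,uw,vw,vz
∂2: piv[ejq,ejz,emv,emz,equ,eqz,euv,gqu,gvz,jmv,juv,mqz,muv,quv,quw,qvw] rk=16  ker:jqz,uvw
rk∂_2=16

rank∂_2=16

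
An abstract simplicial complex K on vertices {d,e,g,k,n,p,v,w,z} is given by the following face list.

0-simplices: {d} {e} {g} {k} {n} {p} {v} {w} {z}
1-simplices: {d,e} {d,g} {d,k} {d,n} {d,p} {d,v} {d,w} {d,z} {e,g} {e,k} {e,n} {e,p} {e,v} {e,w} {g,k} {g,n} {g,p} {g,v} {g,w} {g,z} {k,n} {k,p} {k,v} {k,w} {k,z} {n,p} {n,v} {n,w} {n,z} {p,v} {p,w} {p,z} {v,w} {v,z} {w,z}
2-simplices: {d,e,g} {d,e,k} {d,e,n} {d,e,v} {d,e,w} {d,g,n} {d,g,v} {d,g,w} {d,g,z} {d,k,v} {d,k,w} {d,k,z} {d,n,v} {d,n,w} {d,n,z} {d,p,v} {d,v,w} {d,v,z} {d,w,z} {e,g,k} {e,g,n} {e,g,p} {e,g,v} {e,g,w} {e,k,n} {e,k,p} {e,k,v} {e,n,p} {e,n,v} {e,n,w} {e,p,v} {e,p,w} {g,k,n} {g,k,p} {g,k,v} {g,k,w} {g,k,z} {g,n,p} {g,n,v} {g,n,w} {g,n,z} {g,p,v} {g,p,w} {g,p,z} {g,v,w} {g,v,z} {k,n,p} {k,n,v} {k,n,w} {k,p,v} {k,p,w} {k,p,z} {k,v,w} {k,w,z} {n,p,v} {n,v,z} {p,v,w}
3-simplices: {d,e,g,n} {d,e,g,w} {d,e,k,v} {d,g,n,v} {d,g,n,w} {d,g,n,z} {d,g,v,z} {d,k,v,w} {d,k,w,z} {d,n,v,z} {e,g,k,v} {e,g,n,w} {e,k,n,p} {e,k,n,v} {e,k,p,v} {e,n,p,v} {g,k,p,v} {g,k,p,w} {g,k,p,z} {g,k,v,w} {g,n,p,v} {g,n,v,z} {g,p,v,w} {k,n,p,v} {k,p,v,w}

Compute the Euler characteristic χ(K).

n_0=9 n_1=35 n_2=57 n_3=25
χ=+9−35+57−25=6

χ(K)=6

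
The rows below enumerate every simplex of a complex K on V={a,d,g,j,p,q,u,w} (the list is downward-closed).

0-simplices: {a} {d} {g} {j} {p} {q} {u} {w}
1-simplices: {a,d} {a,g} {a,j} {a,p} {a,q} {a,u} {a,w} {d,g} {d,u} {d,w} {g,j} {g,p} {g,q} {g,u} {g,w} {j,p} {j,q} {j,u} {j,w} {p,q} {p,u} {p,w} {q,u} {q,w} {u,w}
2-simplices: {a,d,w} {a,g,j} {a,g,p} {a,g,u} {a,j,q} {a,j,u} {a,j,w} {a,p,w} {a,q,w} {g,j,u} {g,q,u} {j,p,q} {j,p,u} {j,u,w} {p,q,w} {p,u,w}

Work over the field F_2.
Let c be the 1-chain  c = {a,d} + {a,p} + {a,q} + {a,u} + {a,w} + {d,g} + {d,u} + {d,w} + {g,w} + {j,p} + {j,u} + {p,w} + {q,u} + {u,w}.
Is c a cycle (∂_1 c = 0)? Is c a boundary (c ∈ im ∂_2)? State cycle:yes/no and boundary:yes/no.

cycle:no boundary:no

n_0=8 n_1=25 n_2=16  [Z2]
∂1: piv[ad,ag,aj,ap,aq,au,aw] rk=7  ker:dg,du,dw,gj,gp,gq,gu,gw,jp,jq,ju,jw,pq,pu,pw,qu,qw,uw
∂2: piv[adw,agj,agp,agu,ajq,aju,ajw,apw,aqw,gqu,jpq,jpu,juw,pqw] rk=14  ker:gju,puw
∂1c = {a} + {p} + {u} + {w}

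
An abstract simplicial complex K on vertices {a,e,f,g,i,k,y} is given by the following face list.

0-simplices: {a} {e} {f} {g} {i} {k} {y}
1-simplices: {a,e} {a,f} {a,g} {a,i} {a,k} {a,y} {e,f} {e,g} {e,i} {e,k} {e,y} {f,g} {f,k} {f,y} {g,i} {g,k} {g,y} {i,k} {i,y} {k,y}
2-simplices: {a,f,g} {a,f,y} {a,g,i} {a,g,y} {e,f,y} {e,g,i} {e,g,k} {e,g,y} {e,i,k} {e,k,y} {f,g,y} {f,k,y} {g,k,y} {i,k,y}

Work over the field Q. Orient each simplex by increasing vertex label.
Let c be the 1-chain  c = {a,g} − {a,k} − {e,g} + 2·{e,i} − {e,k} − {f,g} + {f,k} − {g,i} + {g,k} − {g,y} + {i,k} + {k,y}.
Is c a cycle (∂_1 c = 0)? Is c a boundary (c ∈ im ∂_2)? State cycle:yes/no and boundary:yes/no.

n_0=7 n_1=20 n_2=14  [Q]
∂1: piv[ae,af,ag,ai,ak,ay] rk=6  ker:ef,eg,ei,ek,ey,fg,fk,fy,gi,gk,gy,ik,iy,ky
∂2: piv[afg,afy,agi,agy,efy,egi,egk,egy,eik,eky,fky,iky] rk=12  ker:fgy,gky
∂1c = 0
c vs im∂2: residual ≠ 0 ⇒ not boundary

cycle:yes boundary:no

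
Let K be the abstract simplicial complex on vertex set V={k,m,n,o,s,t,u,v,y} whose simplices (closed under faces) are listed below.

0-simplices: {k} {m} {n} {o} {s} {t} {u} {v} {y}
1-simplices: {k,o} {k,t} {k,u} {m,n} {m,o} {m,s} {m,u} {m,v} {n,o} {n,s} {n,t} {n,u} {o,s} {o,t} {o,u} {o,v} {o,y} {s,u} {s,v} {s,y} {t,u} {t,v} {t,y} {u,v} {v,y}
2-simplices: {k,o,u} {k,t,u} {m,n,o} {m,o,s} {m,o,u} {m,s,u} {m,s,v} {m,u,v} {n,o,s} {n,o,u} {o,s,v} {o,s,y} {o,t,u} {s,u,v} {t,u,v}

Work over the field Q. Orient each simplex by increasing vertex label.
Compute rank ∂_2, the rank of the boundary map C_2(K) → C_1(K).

n_0=9 n_1=25 n_2=15  [Q]
∂1: piv[ko,kt,ku,mn,mo,ms,mv,oy] rk=8  ker:mu,no,ns,nt,nu,os,ot,ou,ov,su,sv,sy,tu,tv,ty,uv,vy
∂2: piv[kou,ktu,mno,mos,mou,msu,msv,muv,nos,nou,osv,osy,otu,tuv] rk=14  ker:suv
rk∂_2=14

rank∂_2=14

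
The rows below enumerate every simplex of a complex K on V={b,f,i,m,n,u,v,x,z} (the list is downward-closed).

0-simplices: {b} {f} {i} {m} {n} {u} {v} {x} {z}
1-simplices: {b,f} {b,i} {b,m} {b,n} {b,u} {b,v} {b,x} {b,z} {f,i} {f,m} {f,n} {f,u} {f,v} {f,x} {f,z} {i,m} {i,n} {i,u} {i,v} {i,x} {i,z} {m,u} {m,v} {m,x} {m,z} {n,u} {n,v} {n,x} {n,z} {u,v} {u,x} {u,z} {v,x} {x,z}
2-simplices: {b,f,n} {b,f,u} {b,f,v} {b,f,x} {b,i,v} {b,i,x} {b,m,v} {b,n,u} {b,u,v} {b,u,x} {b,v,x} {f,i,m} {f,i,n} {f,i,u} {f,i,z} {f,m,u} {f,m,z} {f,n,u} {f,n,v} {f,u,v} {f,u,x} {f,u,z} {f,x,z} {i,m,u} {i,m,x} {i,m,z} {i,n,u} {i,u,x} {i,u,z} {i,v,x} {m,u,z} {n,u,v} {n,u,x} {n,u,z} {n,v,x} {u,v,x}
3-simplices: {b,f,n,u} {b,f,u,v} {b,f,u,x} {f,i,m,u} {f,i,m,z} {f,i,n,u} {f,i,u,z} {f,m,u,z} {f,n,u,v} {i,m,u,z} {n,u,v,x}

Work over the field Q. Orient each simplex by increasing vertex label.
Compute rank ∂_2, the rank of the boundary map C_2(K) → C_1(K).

n_0=9 n_1=34 n_2=36 n_3=11  [Q]
∂1: piv[bf,bi,bm,bn,bu,bv,bx,bz] rk=8  ker:fi,fm,fn,fu,fv,fx,fz,im,in,iu,iv,ix,iz,mu,mv,mx,mz,nu,nv,nx,nz,uv,ux,uz,vx,xz
∂2: piv[bfn,bfu,bfv,bfx,biv,bix,bmv,bnu,buv,bux,bvx,fim,fin,fiu,fiz,fmu,fmz,fnv,fuz,fxz,imx,iux,nux,nuz] rk=24  ker:fnu,fuv,fux,imu,imz,inu,iuz,ivx,muz,nuv,nvx,uvx
∂3: piv[bfnu,bfuv,bfux,fimu,fimz,finu,fiuz,fmuz,fnuv,nuvx] rk=10  ker:imuz
rk∂_2=24

rank∂_2=24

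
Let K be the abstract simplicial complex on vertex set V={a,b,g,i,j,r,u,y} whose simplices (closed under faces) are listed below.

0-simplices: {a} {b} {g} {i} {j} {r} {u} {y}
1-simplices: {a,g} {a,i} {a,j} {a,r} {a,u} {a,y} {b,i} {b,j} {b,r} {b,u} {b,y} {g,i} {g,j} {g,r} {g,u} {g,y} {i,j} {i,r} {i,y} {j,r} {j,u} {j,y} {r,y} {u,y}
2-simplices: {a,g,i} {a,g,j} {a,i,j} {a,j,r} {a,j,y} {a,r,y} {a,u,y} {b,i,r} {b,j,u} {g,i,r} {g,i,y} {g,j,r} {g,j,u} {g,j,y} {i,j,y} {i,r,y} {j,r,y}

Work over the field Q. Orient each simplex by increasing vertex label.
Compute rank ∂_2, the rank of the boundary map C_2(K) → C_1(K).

rank∂_2=14

n_0=8 n_1=24 n_2=17  [Q]
∂1: piv[ag,ai,aj,ar,au,ay,bi] rk=7  ker:bj,br,bu,by,gi,gj,gr,gu,gy,ij,ir,iy,jr,ju,jy,ry,uy
∂2: piv[agi,agj,aij,ajr,ajy,ary,auy,bir,bju,gir,giy,gjr,gju,gjy] rk=14  ker:ijy,iry,jry
rk∂_2=14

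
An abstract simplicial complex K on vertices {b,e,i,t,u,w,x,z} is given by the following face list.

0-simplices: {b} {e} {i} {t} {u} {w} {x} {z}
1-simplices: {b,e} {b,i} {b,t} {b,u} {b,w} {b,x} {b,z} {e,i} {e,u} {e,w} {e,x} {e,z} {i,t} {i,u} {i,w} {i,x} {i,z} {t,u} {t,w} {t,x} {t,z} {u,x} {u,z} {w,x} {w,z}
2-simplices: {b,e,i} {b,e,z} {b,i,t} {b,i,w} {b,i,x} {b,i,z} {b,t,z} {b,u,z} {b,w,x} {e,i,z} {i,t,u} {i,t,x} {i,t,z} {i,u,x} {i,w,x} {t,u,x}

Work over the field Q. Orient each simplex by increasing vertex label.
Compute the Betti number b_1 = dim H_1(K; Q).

b_1=6

n_0=8 n_1=25 n_2=16  [Q]
∂1: piv[be,bi,bt,bu,bw,bx,bz] rk=7  ker:ei,eu,ew,ex,ez,it,iu,iw,ix,iz,tu,tw,tx,tz,ux,uz,wx,wz
∂2: piv[bei,bez,bit,biw,bix,biz,btz,buz,bwx,itu,itx,iux] rk=12  ker:eiz,itz,iwx,tux
b_1=(25−7)−12=6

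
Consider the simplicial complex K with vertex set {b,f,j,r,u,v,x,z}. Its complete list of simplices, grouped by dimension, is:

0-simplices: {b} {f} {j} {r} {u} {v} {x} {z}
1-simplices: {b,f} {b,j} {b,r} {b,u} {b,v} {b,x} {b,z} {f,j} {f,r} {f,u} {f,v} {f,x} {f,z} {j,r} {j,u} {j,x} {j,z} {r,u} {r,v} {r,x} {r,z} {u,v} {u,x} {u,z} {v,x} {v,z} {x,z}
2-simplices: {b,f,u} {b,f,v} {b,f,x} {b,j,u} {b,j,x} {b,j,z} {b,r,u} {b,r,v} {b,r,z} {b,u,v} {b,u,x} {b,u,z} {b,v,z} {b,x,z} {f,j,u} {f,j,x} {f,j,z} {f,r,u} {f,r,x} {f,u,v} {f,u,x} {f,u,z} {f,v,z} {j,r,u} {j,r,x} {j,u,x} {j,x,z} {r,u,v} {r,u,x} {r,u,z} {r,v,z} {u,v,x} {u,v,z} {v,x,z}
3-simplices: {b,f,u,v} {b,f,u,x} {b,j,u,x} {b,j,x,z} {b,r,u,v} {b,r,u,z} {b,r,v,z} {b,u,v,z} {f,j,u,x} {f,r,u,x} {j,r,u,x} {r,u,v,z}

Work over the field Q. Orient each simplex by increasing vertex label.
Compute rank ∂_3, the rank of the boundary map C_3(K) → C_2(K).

rank∂_3=11

n_0=8 n_1=27 n_2=34 n_3=12  [Q]
∂1: piv[bf,bj,br,bu,bv,bx,bz] rk=7  ker:fj,fr,fu,fv,fx,fz,jr,ju,jx,jz,ru,rv,rx,rz,uv,ux,uz,vx,vz,xz
∂2: piv[bfu,bfv,bfx,bju,bjx,bjz,bru,brv,brz,buv,bux,buz,bvz,bxz,fju,fjz,fru,frx,jru,uvx] rk=20  ker:fjx,fuv,fux,fuz,fvz,jrx,jux,jxz,ruv,rux,ruz,rvz,uvz,vxz
∂3: piv[bfuv,bfux,bjux,bjxz,bruv,bruz,brvz,buvz,fjux,frux,jrux] rk=11  ker:ruvz
rk∂_3=11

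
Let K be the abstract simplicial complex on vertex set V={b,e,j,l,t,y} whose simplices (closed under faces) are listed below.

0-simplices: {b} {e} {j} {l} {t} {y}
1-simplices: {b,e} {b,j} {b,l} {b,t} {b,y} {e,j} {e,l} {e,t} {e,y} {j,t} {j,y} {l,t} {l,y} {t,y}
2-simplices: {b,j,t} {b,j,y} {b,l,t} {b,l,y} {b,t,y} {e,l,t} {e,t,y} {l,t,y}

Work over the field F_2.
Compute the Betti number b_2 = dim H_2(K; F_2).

n_0=6 n_1=14 n_2=8  [Z2]
∂1: piv[be,bj,bl,bt,by] rk=5  ker:ej,el,et,ey,jt,jy,lt,ly,ty
∂2: piv[bjt,bjy,blt,bly,bty,elt,ety] rk=7  ker:lty
b_2=(8−7)−0=1

b_2=1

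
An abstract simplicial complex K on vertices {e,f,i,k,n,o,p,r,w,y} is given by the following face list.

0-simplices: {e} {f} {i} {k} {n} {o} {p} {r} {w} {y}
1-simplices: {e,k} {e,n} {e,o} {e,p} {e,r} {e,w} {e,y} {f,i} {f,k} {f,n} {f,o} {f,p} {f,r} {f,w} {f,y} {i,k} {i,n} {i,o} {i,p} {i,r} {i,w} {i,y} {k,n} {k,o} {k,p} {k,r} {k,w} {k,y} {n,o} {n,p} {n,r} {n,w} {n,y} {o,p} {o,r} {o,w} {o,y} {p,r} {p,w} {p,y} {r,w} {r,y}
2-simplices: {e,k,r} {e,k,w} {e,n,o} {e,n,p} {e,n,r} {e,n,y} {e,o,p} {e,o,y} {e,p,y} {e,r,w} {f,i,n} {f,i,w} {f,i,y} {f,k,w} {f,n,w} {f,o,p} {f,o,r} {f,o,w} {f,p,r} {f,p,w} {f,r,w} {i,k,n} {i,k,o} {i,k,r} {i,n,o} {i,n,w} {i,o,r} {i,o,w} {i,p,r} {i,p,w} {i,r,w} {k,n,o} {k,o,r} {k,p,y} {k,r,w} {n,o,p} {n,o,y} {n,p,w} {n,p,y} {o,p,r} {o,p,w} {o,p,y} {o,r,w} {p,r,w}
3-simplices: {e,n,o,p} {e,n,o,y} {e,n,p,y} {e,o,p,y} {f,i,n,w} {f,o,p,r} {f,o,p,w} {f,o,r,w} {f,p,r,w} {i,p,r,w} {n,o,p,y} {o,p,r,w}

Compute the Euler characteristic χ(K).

χ(K)=0

n_0=10 n_1=42 n_2=44 n_3=12
χ=+10−42+44−12=0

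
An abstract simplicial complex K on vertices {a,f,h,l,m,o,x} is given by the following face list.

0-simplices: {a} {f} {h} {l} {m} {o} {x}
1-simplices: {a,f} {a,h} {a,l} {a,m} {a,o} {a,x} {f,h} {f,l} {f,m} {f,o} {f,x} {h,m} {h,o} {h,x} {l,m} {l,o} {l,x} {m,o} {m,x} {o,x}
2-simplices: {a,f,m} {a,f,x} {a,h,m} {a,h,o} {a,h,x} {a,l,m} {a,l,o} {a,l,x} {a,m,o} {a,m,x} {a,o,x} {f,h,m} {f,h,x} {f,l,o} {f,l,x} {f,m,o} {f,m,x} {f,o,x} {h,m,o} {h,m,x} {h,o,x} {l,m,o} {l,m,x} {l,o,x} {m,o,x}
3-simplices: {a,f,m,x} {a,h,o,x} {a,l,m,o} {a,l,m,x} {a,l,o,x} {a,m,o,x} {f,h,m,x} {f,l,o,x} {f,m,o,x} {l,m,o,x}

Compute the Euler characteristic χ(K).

n_0=7 n_1=20 n_2=25 n_3=10
χ=+7−20+25−10=2

χ(K)=2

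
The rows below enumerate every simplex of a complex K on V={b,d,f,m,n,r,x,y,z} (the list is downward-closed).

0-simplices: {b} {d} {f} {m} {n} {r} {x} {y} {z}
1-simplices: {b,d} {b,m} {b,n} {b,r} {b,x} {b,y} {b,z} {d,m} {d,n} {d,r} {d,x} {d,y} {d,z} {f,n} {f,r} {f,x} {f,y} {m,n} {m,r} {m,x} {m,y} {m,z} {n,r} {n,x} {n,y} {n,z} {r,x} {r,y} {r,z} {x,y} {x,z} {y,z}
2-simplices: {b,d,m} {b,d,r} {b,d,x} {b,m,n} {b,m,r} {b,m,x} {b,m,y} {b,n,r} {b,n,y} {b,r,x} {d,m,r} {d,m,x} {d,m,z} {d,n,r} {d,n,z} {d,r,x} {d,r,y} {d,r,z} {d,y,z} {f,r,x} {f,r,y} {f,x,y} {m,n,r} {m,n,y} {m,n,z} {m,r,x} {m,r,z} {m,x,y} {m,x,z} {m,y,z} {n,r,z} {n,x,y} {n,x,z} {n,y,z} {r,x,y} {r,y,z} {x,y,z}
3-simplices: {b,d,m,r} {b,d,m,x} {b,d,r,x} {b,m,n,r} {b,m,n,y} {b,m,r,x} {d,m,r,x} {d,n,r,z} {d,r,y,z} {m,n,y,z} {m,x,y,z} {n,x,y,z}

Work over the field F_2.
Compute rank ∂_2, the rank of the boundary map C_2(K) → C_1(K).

n_0=9 n_1=32 n_2=37 n_3=12  [Z2]
∂1: piv[bd,bm,bn,br,bx,by,bz,fn] rk=8  ker:dm,dn,dr,dx,dy,dz,fr,fx,fy,mn,mr,mx,my,mz,nr,nx,ny,nz,rx,ry,rz,xy,xz,yz
∂2: piv[bdm,bdr,bdx,bmn,bmr,bmx,bmy,bnr,bny,brx,dmz,dnr,dnz,dry,drz,dyz,frx,fry,fxy,mxy,mxz,nxy] rk=22  ker:dmr,dmx,drx,mnr,mny,mnz,mrx,mrz,myz,nrz,nxz,nyz,rxy,ryz,xyz
∂3: piv[bdmr,bdmx,bdrx,bmnr,bmny,bmrx,dnrz,dryz,mnyz,mxyz,nxyz] rk=11  ker:dmrx
rk∂_2=22

rank∂_2=22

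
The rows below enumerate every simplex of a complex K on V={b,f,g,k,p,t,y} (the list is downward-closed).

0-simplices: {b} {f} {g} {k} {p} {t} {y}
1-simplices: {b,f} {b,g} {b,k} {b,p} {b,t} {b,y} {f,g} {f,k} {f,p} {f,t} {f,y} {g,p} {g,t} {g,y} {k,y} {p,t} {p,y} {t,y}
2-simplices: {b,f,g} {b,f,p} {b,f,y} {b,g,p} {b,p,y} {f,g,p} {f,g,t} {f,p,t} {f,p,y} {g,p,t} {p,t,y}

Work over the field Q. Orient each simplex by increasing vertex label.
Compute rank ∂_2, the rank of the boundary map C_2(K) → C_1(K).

rank∂_2=8

n_0=7 n_1=18 n_2=11  [Q]
∂1: piv[bf,bg,bk,bp,bt,by] rk=6  ker:fg,fk,fp,ft,fy,gp,gt,gy,ky,pt,py,ty
∂2: piv[bfg,bfp,bfy,bgp,bpy,fgt,fpt,pty] rk=8  ker:fgp,fpy,gpt
rk∂_2=8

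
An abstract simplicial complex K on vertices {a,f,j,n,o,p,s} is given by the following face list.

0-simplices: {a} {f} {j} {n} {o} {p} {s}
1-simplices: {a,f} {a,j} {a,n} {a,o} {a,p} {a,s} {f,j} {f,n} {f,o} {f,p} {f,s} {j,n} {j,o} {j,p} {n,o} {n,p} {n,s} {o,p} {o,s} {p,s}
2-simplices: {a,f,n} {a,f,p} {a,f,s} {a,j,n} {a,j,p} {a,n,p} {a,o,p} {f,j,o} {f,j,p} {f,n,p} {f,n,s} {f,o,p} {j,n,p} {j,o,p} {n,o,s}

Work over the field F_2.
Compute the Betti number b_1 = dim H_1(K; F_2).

b_1=2

n_0=7 n_1=20 n_2=15  [Z2]
∂1: piv[af,aj,an,ao,ap,as] rk=6  ker:fj,fn,fo,fp,fs,jn,jo,jp,no,np,ns,op,os,ps
∂2: piv[afn,afp,afs,ajn,ajp,anp,aop,fjo,fjp,fns,fop,nos] rk=12  ker:fnp,jnp,jop
b_1=(20−6)−12=2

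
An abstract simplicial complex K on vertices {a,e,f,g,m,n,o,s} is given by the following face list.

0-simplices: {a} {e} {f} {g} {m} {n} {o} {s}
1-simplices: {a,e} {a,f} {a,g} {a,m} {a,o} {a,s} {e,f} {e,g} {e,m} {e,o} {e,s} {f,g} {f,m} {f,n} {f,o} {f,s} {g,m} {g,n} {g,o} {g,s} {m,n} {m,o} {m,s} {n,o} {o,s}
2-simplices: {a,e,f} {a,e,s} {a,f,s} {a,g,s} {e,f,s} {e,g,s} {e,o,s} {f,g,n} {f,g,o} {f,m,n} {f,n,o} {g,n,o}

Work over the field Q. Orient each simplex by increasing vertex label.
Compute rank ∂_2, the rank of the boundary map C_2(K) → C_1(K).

rank∂_2=10

n_0=8 n_1=25 n_2=12  [Q]
∂1: piv[ae,af,ag,am,ao,as,fn] rk=7  ker:ef,eg,em,eo,es,fg,fm,fo,fs,gm,gn,go,gs,mn,mo,ms,no,os
∂2: piv[aef,aes,afs,ags,egs,eos,fgn,fgo,fmn,fno] rk=10  ker:efs,gno
rk∂_2=10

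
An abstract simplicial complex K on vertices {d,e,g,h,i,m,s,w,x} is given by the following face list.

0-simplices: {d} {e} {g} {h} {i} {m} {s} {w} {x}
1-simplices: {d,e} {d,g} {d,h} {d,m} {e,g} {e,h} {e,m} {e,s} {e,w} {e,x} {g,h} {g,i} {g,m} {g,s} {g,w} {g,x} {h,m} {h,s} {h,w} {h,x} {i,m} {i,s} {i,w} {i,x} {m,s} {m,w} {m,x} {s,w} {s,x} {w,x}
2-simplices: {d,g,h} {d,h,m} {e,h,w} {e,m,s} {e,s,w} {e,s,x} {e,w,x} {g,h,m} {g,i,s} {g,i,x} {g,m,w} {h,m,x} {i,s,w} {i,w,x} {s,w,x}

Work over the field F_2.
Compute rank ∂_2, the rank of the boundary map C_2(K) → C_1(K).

rank∂_2=14

n_0=9 n_1=30 n_2=15  [Z2]
∂1: piv[de,dg,dh,dm,es,ew,ex,gi] rk=8  ker:eg,eh,em,gh,gm,gs,gw,gx,hm,hs,hw,hx,im,is,iw,ix,ms,mw,mx,sw,sx,wx
∂2: piv[dgh,dhm,ehw,ems,esw,esx,ewx,ghm,gis,gix,gmw,hmx,isw,iwx] rk=14  ker:swx
rk∂_2=14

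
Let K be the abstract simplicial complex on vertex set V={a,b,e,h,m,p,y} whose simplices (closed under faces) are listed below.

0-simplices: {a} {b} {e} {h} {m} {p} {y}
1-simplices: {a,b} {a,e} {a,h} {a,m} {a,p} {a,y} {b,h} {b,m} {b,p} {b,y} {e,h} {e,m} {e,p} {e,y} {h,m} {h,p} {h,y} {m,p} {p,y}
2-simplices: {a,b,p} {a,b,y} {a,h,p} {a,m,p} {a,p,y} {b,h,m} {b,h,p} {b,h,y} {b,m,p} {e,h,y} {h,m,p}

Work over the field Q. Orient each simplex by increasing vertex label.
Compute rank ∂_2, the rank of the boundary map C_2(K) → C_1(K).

rank∂_2=10

n_0=7 n_1=19 n_2=11  [Q]
∂1: piv[ab,ae,ah,am,ap,ay] rk=6  ker:bh,bm,bp,by,eh,em,ep,ey,hm,hp,hy,mp,py
∂2: piv[abp,aby,ahp,amp,apy,bhm,bhp,bhy,bmp,ehy] rk=10  ker:hmp
rk∂_2=10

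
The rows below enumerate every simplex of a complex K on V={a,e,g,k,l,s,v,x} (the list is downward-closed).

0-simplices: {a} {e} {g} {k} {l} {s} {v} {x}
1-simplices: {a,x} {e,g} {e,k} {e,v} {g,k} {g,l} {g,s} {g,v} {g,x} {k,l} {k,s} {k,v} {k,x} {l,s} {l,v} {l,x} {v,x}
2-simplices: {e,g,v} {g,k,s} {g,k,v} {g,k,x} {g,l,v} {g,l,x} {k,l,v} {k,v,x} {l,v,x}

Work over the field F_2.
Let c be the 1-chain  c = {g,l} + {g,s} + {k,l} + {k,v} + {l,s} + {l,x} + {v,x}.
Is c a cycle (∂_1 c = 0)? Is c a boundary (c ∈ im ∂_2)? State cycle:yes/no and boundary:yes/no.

n_0=8 n_1=17 n_2=9  [Z2]
∂1: piv[ax,eg,ek,ev,gl,gs,gx] rk=7  ker:gk,gv,kl,ks,kv,kx,ls,lv,lx,vx
∂2: piv[egv,gks,gkv,gkx,glv,glx,klv,kvx] rk=8  ker:lvx
∂1c = 0
c vs im∂2: residual ≠ 0 ⇒ not boundary

cycle:yes boundary:no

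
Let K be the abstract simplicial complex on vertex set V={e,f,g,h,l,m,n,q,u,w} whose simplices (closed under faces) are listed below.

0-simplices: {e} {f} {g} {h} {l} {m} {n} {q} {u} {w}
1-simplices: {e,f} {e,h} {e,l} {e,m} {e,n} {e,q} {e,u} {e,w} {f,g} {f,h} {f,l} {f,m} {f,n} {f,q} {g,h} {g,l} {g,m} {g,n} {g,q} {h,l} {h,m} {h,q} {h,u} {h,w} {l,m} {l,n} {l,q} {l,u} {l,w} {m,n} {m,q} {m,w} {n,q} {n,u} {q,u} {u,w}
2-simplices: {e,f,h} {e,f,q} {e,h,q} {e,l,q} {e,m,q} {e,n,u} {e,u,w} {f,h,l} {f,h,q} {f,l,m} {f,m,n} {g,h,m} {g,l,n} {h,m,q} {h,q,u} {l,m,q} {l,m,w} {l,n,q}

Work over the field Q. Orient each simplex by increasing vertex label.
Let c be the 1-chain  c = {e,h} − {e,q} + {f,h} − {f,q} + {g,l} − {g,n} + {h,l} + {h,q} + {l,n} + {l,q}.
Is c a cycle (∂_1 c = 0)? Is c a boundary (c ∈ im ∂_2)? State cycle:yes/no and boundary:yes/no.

n_0=10 n_1=36 n_2=18  [Q]
∂1: piv[ef,eh,el,em,en,eq,eu,ew,fg] rk=9  ker:fh,fl,fm,fn,fq,gh,gl,gm,gn,gq,hl,hm,hq,hu,hw,lm,ln,lq,lu,lw,mn,mq,mw,nq,nu,qu,uw
∂2: piv[efh,efq,ehq,elq,emq,enu,euw,fhl,flm,fmn,ghm,gln,hmq,hqu,lmq,lmw,lnq] rk=17  ker:fhq
∂1c = 0
c vs im∂2: residual ≠ 0 ⇒ not boundary

cycle:yes boundary:no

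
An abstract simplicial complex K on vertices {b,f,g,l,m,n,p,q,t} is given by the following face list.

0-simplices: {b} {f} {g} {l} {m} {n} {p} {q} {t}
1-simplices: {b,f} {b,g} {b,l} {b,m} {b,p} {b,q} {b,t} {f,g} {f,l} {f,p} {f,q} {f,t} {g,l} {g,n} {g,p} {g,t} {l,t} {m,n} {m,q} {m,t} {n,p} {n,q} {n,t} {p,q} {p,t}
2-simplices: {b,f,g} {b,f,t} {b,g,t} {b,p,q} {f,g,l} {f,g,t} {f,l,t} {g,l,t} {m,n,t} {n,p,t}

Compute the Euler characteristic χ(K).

n_0=9 n_1=25 n_2=10
χ=+9−25+10=-6

χ(K)=-6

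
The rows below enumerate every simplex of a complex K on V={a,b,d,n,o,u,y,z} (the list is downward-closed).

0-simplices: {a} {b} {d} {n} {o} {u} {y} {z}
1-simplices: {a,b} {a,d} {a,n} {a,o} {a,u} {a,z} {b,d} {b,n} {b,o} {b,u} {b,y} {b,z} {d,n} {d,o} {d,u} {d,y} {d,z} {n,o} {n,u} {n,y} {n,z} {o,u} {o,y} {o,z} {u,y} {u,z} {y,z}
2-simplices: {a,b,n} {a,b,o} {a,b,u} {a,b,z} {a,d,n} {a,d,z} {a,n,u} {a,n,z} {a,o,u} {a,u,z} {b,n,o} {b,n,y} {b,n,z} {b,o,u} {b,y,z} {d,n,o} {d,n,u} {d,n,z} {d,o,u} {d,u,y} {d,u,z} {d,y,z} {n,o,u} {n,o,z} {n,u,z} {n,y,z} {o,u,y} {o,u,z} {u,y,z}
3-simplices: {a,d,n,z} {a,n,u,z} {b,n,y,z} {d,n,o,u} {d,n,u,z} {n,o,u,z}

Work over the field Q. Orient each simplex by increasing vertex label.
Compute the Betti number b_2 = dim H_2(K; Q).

b_2=4

n_0=8 n_1=27 n_2=29 n_3=6  [Q]
∂1: piv[ab,ad,an,ao,au,az,by] rk=7  ker:bd,bn,bo,bu,bz,dn,do,du,dy,dz,no,nu,ny,nz,ou,oy,oz,uy,uz,yz
∂2: piv[abn,abo,abu,abz,adn,adz,anu,anz,aou,auz,bno,bny,byz,dno,dnu,duy,dyz,noz,ouy] rk=19  ker:bnz,bou,dnz,dou,duz,nou,nuz,nyz,ouz,uyz
∂3: piv[adnz,anuz,bnyz,dnou,dnuz,nouz] rk=6
b_2=(29−19)−6=4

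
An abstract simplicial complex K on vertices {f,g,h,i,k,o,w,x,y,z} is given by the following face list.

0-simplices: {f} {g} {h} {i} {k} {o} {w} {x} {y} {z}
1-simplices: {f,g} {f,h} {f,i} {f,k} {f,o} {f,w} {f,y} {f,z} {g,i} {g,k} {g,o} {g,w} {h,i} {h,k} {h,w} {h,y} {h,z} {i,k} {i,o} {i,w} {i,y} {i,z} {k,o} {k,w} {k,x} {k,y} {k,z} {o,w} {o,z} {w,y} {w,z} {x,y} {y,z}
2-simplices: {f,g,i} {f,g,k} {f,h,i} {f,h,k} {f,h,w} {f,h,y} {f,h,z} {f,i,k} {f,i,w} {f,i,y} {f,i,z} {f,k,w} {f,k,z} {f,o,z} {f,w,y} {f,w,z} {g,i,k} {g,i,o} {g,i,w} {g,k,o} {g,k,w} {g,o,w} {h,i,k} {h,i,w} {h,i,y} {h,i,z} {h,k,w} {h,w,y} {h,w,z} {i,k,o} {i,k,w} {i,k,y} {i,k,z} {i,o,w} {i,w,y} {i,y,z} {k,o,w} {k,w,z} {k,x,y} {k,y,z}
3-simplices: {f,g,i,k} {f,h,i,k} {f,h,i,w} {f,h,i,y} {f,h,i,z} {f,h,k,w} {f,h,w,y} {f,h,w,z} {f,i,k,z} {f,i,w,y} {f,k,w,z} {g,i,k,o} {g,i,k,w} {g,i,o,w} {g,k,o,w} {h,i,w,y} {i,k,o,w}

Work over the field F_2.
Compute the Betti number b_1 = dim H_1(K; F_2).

n_0=10 n_1=33 n_2=40 n_3=17  [Z2]
∂1: piv[fg,fh,fi,fk,fo,fw,fy,fz,kx] rk=9  ker:gi,gk,go,gw,hi,hk,hw,hy,hz,ik,io,iw,iy,iz,ko,kw,ky,kz,ow,oz,wy,wz,xy,yz
∂2: piv[fgi,fgk,fhi,fhk,fhw,fhy,fhz,fik,fiw,fiy,fiz,fkw,fkz,foz,fwy,fwz,gio,giw,gko,gow,iky,iyz,kxy] rk=23  ker:gik,gkw,hik,hiw,hiy,hiz,hkw,hwy,hwz,iko,ikw,ikz,iow,iwy,kow,kwz,kyz
∂3: piv[fgik,fhik,fhiw,fhiy,fhiz,fhkw,fhwy,fhwz,fikz,fiwy,fkwz,giko,gikw,giow,gkow] rk=15  ker:hiwy,ikow
b_1=(33−9)−23=1

b_1=1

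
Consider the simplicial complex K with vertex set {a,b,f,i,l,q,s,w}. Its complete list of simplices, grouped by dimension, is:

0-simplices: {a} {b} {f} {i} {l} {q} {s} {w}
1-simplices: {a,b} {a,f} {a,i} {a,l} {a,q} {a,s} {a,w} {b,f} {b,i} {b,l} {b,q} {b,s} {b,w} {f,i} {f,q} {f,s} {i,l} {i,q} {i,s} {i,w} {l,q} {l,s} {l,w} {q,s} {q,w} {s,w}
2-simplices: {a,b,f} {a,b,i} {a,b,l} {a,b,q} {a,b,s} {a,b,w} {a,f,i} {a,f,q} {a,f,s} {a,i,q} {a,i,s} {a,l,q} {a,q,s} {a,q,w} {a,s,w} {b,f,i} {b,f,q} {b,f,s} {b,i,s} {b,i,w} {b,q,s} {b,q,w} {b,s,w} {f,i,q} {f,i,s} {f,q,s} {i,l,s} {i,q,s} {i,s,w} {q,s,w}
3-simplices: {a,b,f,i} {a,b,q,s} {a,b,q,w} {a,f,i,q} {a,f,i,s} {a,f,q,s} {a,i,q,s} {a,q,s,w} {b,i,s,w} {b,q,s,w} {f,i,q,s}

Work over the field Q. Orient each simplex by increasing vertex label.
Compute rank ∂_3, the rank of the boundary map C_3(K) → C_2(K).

rank∂_3=10

n_0=8 n_1=26 n_2=30 n_3=11  [Q]
∂1: piv[ab,af,ai,al,aq,as,aw] rk=7  ker:bf,bi,bl,bq,bs,bw,fi,fq,fs,il,iq,is,iw,lq,ls,lw,qs,qw,sw
∂2: piv[abf,abi,abl,abq,abs,abw,afi,afq,afs,aiq,ais,alq,aqs,aqw,asw,biw,ils] rk=17  ker:bfi,bfq,bfs,bis,bqs,bqw,bsw,fiq,fis,fqs,iqs,isw,qsw
∂3: piv[abfi,abqs,abqw,afiq,afis,afqs,aiqs,aqsw,bisw,bqsw] rk=10  ker:fiqs
rk∂_3=10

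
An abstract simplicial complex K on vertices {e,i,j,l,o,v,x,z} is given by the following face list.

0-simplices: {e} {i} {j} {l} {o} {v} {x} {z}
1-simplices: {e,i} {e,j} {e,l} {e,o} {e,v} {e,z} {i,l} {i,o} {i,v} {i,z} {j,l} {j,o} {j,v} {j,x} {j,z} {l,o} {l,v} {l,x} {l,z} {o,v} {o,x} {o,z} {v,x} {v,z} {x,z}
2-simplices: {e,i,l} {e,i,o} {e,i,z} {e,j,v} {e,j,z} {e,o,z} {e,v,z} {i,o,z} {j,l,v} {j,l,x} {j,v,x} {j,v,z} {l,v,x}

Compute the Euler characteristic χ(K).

n_0=8 n_1=25 n_2=13
χ=+8−25+13=-4

χ(K)=-4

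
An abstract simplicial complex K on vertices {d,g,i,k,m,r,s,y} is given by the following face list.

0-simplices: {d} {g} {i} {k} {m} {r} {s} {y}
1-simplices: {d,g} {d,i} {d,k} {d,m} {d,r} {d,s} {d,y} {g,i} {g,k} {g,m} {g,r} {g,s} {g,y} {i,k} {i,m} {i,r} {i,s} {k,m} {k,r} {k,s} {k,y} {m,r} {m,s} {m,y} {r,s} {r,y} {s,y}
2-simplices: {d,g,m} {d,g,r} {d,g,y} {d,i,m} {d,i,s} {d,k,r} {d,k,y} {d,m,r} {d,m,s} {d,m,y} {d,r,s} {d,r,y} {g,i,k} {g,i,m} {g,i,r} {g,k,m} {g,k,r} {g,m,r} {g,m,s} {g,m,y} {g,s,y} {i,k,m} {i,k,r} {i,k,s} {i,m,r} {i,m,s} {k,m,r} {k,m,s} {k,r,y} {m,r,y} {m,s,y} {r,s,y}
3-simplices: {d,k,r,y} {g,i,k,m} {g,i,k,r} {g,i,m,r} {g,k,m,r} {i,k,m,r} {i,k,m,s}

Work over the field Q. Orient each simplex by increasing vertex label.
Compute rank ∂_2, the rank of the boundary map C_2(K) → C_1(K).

n_0=8 n_1=27 n_2=32 n_3=7  [Q]
∂1: piv[dg,di,dk,dm,dr,ds,dy] rk=7  ker:gi,gk,gm,gr,gs,gy,ik,im,ir,is,km,kr,ks,ky,mr,ms,my,rs,ry,sy
∂2: piv[dgm,dgr,dgy,dim,dis,dkr,dky,dmr,dms,dmy,drs,dry,gik,gim,gir,gkm,gkr,gms,gsy,iks] rk=20  ker:gmr,gmy,ikm,ikr,imr,ims,kmr,kms,kry,mry,msy,rsy
∂3: piv[dkry,gikm,gikr,gimr,gkmr,ikms] rk=6  ker:ikmr
rk∂_2=20

rank∂_2=20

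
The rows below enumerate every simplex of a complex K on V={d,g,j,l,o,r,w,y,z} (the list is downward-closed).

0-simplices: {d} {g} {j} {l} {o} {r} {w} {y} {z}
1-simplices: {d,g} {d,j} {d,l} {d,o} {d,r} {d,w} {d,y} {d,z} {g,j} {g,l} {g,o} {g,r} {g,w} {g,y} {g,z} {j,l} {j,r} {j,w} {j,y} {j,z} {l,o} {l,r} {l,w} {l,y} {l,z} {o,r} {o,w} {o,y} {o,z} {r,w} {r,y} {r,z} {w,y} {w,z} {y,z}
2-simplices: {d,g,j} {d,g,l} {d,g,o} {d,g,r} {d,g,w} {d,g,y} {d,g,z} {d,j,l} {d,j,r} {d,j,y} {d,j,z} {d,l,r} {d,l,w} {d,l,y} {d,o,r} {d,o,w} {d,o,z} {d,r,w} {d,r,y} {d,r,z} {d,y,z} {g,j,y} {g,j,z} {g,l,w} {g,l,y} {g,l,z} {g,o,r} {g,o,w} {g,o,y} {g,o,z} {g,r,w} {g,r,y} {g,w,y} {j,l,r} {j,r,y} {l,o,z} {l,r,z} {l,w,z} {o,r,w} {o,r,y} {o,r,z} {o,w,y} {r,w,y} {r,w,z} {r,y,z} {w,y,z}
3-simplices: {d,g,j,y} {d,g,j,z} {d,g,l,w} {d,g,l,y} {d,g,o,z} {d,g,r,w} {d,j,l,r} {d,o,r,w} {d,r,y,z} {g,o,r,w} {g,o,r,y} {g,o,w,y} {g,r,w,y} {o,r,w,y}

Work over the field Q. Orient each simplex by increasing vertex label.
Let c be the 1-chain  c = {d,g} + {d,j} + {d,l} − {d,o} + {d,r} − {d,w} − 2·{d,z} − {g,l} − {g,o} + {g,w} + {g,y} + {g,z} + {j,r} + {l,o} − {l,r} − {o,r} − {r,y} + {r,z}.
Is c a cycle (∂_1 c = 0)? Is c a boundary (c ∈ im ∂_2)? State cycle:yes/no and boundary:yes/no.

n_0=9 n_1=35 n_2=46 n_3=14  [Q]
∂1: piv[dg,dj,dl,do,dr,dw,dy,dz] rk=8  ker:gj,gl,go,gr,gw,gy,gz,jl,jr,jw,jy,jz,lo,lr,lw,ly,lz,or,ow,oy,oz,rw,ry,rz,wy,wz,yz
∂2: piv[dgj,dgl,dgo,dgr,dgw,dgy,dgz,djl,djr,djy,djz,dlr,dlw,dly,dor,dow,doz,drw,dry,drz,dyz,glz,goy,gwy,loz,lwz] rk=26  ker:gjy,gjz,glw,gly,gor,gow,goz,grw,gry,jlr,jry,lrz,orw,ory,orz,owy,rwy,rwz,ryz,wyz
∂3: piv[dgjy,dgjz,dglw,dgly,dgoz,dgrw,djlr,dorw,dryz,gorw,gory,gowy,grwy] rk=13  ker:orwy
∂1c = 0
c vs im∂2: reduces to 0 ⇒ boundary

cycle:yes boundary:yes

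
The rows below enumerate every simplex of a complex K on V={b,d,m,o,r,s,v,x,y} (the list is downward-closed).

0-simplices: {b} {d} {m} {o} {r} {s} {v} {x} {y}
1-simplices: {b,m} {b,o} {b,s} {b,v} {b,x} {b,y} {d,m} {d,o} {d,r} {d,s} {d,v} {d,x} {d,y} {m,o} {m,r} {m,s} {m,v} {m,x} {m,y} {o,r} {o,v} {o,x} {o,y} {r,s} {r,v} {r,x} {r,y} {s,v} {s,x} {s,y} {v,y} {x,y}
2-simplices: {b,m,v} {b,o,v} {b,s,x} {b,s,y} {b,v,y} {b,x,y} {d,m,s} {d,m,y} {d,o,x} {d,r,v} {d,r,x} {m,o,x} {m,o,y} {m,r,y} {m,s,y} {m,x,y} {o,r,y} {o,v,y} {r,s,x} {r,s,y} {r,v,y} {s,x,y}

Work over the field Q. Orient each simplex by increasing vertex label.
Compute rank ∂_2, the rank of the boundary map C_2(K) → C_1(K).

rank∂_2=21

n_0=9 n_1=32 n_2=22  [Q]
∂1: piv[bm,bo,bs,bv,bx,by,dm,dr] rk=8  ker:do,ds,dv,dx,dy,mo,mr,ms,mv,mx,my,or,ov,ox,oy,rs,rv,rx,ry,sv,sx,sy,vy,xy
∂2: piv[bmv,bov,bsx,bsy,bvy,bxy,dms,dmy,dox,drv,drx,mox,moy,mry,msy,mxy,ory,ovy,rsx,rsy,rvy] rk=21  ker:sxy
rk∂_2=21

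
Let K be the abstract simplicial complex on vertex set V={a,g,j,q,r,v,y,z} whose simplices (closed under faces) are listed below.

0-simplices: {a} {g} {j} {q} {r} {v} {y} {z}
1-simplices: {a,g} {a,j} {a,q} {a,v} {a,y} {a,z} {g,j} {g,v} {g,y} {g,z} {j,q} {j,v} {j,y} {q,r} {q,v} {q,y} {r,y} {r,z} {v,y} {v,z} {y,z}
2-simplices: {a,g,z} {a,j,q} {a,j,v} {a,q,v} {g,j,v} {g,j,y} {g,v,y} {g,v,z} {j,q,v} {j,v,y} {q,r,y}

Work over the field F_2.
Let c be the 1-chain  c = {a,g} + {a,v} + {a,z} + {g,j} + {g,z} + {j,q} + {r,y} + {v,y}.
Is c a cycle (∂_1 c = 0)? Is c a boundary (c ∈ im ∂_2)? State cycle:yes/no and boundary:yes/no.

n_0=8 n_1=21 n_2=11  [Z2]
∂1: piv[ag,aj,aq,av,ay,az,qr] rk=7  ker:gj,gv,gy,gz,jq,jv,jy,qv,qy,ry,rz,vy,vz,yz
∂2: piv[agz,ajq,ajv,aqv,gjv,gjy,gvy,gvz,qry] rk=9  ker:jqv,jvy
∂1c = {a} + {g} + {q} + {r}

cycle:no boundary:no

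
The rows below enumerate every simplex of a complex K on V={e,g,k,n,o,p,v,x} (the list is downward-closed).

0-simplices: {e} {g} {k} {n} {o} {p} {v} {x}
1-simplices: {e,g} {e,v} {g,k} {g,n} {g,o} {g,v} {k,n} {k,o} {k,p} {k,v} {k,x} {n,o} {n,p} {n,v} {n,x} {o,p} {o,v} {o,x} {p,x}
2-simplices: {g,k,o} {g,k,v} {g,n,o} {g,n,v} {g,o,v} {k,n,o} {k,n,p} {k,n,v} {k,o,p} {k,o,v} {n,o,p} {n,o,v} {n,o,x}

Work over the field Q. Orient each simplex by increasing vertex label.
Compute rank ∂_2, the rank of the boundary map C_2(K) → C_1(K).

rank∂_2=9

n_0=8 n_1=19 n_2=13  [Q]
∂1: piv[eg,ev,gk,gn,go,kp,kx] rk=7  ker:gv,kn,ko,kv,no,np,nv,nx,op,ov,ox,px
∂2: piv[gko,gkv,gno,gnv,gov,kno,knp,kop,nox] rk=9  ker:knv,kov,nop,nov
rk∂_2=9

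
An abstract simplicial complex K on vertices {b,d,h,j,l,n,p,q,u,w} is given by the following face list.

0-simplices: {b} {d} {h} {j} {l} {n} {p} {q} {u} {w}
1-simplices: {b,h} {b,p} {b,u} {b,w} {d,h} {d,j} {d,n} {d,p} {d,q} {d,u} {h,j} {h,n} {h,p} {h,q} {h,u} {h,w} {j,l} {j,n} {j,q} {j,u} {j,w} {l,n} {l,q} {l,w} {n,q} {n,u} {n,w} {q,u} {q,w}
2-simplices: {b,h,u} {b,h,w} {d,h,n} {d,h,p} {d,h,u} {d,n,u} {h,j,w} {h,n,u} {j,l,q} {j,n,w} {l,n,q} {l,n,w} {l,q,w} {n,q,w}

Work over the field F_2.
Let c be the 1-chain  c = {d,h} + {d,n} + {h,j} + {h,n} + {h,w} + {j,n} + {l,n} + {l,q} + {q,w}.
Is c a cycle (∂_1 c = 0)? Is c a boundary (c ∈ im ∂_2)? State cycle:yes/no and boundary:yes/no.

n_0=10 n_1=29 n_2=14  [Z2]
∂1: piv[bh,bp,bu,bw,dh,dj,dn,dq,jl] rk=9  ker:dp,du,hj,hn,hp,hq,hu,hw,jn,jq,ju,jw,ln,lq,lw,nq,nu,nw,qu,qw
∂2: piv[bhu,bhw,dhn,dhp,dhu,dnu,hjw,jlq,jnw,lnq,lnw,lqw] rk=12  ker:hnu,nqw
∂1c = 0
c vs im∂2: reduces to 0 ⇒ boundary

cycle:yes boundary:yes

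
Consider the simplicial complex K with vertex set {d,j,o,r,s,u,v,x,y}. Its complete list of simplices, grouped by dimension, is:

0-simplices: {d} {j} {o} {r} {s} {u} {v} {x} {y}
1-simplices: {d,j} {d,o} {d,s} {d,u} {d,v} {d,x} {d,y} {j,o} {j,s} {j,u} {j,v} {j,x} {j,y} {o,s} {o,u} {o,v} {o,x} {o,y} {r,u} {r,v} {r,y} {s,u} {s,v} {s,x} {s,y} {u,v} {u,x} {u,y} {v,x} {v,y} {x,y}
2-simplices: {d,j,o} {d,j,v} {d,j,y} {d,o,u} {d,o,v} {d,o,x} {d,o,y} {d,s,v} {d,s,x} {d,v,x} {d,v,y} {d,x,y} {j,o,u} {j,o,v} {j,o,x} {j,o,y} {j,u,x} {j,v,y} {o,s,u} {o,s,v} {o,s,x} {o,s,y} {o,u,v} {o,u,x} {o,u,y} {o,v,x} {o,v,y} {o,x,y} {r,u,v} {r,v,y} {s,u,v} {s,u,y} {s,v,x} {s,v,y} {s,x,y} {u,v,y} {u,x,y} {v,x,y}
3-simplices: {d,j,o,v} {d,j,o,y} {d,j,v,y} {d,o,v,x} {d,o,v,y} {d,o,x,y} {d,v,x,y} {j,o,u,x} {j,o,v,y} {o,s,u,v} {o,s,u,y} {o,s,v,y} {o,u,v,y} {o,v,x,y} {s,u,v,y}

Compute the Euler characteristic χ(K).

n_0=9 n_1=31 n_2=38 n_3=15
χ=+9−31+38−15=1

χ(K)=1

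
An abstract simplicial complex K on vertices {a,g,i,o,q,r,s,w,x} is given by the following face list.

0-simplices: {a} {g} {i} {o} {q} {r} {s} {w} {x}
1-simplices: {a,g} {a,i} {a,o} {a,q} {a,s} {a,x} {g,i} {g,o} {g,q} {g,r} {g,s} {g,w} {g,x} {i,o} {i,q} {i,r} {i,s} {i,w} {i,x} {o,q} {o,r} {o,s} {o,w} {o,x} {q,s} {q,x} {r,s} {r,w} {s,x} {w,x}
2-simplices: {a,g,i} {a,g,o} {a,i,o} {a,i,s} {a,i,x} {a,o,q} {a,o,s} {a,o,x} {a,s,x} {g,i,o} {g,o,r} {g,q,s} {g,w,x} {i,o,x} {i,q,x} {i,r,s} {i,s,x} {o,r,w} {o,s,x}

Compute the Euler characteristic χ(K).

χ(K)=-2

n_0=9 n_1=30 n_2=19
χ=+9−30+19=-2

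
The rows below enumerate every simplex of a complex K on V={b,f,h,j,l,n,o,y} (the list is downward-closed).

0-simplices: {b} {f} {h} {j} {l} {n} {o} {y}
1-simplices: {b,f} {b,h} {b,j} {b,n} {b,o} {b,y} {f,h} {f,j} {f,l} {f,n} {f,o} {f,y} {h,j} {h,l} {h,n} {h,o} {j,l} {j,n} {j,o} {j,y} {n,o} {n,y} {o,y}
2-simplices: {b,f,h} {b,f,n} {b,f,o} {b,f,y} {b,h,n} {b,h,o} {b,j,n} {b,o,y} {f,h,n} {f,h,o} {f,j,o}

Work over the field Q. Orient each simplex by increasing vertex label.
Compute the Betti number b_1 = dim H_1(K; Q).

b_1=7

n_0=8 n_1=23 n_2=11  [Q]
∂1: piv[bf,bh,bj,bn,bo,by,fl] rk=7  ker:fh,fj,fn,fo,fy,hj,hl,hn,ho,jl,jn,jo,jy,no,ny,oy
∂2: piv[bfh,bfn,bfo,bfy,bhn,bho,bjn,boy,fjo] rk=9  ker:fhn,fho
b_1=(23−7)−9=7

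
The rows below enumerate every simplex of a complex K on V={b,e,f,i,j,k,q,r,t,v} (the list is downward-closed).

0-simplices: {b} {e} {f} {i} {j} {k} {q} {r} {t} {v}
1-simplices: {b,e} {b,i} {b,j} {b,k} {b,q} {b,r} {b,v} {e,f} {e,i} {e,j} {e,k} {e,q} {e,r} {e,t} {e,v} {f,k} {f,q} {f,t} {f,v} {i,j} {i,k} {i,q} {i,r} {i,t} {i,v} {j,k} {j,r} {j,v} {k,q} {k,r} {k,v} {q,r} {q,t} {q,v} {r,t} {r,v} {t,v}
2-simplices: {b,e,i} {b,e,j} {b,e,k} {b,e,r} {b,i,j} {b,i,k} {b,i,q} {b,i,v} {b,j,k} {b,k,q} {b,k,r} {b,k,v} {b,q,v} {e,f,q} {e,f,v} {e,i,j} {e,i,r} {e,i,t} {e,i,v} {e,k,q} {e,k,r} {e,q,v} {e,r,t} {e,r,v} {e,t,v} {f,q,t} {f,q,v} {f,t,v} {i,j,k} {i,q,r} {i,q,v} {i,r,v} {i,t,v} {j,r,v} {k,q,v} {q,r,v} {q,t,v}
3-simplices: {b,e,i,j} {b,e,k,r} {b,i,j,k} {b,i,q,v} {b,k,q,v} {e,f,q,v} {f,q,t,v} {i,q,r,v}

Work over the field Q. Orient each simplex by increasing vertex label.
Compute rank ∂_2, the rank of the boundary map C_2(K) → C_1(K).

n_0=10 n_1=37 n_2=37 n_3=8  [Q]
∂1: piv[be,bi,bj,bk,bq,br,bv,ef,et] rk=9  ker:ei,ej,ek,eq,er,ev,fk,fq,ft,fv,ij,ik,iq,ir,it,iv,jk,jr,jv,kq,kr,kv,qr,qt,qv,rt,rv,tv
∂2: piv[bei,bej,bek,ber,bij,bik,biq,biv,bjk,bkq,bkr,bkv,bqv,efq,efv,eir,eit,eiv,ekq,ert,erv,etv,fqt,ftv,iqr,jrv] rk=26  ker:eij,ekr,eqv,fqv,ijk,iqv,irv,itv,kqv,qrv,qtv
∂3: piv[beij,bekr,bijk,biqv,bkqv,efqv,fqtv,iqrv] rk=8
rk∂_2=26

rank∂_2=26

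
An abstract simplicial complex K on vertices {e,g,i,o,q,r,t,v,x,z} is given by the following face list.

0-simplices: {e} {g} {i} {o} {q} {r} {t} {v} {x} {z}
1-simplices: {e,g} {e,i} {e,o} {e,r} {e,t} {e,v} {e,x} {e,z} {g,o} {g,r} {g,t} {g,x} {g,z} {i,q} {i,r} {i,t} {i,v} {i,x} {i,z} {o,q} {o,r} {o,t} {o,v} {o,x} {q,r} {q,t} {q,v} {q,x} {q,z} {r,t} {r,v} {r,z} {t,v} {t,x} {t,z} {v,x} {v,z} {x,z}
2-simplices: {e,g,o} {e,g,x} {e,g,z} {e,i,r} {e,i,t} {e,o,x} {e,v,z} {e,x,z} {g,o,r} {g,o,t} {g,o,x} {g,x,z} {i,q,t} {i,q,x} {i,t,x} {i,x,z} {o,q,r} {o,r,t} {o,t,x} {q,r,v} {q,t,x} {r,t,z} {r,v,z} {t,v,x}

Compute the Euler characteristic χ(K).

χ(K)=-4

n_0=10 n_1=38 n_2=24
χ=+10−38+24=-4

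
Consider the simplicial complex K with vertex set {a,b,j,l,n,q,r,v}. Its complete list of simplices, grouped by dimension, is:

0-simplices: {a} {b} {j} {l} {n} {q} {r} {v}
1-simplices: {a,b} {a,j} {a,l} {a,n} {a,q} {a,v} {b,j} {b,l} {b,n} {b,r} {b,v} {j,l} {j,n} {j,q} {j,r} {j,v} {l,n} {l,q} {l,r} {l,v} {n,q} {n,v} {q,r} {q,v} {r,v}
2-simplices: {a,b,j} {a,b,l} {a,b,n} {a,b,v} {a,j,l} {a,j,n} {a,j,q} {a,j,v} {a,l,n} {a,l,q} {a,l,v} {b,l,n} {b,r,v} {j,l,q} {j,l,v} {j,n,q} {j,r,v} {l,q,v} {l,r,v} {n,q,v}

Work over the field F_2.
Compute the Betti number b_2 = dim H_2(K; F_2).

b_2=3

n_0=8 n_1=25 n_2=20  [Z2]
∂1: piv[ab,aj,al,an,aq,av,br] rk=7  ker:bj,bl,bn,bv,jl,jn,jq,jr,jv,ln,lq,lr,lv,nq,nv,qr,qv,rv
∂2: piv[abj,abl,abn,abv,ajl,ajn,ajq,ajv,aln,alq,alv,brv,jnq,jrv,lqv,lrv,nqv] rk=17  ker:bln,jlq,jlv
b_2=(20−17)−0=3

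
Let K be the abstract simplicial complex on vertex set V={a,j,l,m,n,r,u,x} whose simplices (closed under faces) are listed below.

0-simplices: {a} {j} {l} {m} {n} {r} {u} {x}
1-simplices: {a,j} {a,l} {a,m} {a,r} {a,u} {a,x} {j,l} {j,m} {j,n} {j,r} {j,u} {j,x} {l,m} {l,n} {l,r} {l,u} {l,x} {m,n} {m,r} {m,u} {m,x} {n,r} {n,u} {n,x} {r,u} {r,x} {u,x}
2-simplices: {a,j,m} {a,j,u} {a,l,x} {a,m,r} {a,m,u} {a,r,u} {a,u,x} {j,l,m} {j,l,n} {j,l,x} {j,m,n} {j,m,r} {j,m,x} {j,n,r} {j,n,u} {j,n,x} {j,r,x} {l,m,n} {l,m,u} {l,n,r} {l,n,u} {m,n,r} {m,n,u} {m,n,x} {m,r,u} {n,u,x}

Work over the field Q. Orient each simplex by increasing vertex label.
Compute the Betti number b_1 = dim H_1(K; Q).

b_1=0

n_0=8 n_1=27 n_2=26  [Q]
∂1: piv[aj,al,am,ar,au,ax,jn] rk=7  ker:jl,jm,jr,ju,jx,lm,ln,lr,lu,lx,mn,mr,mu,mx,nr,nu,nx,ru,rx,ux
∂2: piv[ajm,aju,alx,amr,amu,aru,aux,jlm,jln,jlx,jmn,jmr,jmx,jnr,jnu,jnx,jrx,lmu,lnr,nux] rk=20  ker:lmn,lnu,mnr,mnu,mnx,mru
b_1=(27−7)−20=0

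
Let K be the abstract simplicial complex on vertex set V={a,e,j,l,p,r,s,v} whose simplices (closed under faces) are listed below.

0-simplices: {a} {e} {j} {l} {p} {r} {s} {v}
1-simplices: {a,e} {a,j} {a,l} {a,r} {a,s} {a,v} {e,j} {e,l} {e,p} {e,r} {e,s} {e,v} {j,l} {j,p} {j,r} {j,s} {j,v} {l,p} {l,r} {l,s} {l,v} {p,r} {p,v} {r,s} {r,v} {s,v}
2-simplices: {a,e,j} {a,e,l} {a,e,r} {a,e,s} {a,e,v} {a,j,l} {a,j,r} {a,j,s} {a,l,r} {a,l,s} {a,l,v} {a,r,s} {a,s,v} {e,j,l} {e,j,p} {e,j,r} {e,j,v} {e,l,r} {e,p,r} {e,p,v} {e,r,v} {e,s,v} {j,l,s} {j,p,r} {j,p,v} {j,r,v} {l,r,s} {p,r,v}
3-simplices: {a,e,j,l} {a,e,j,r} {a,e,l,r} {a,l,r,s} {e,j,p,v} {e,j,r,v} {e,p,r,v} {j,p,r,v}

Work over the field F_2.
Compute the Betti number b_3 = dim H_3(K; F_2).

n_0=8 n_1=26 n_2=28 n_3=8  [Z2]
∂1: piv[ae,aj,al,ar,as,av,ep] rk=7  ker:ej,el,er,es,ev,jl,jp,jr,js,jv,lp,lr,ls,lv,pr,pv,rs,rv,sv
∂2: piv[aej,ael,aer,aes,aev,ajl,ajr,ajs,alr,als,alv,ars,asv,ejp,ejv,epr,epv,erv] rk=18  ker:ejl,ejr,elr,esv,jls,jpr,jpv,jrv,lrs,prv
∂3: piv[aejl,aejr,aelr,alrs,ejpv,ejrv,eprv,jprv] rk=8
b_3=(8−8)−0=0

b_3=0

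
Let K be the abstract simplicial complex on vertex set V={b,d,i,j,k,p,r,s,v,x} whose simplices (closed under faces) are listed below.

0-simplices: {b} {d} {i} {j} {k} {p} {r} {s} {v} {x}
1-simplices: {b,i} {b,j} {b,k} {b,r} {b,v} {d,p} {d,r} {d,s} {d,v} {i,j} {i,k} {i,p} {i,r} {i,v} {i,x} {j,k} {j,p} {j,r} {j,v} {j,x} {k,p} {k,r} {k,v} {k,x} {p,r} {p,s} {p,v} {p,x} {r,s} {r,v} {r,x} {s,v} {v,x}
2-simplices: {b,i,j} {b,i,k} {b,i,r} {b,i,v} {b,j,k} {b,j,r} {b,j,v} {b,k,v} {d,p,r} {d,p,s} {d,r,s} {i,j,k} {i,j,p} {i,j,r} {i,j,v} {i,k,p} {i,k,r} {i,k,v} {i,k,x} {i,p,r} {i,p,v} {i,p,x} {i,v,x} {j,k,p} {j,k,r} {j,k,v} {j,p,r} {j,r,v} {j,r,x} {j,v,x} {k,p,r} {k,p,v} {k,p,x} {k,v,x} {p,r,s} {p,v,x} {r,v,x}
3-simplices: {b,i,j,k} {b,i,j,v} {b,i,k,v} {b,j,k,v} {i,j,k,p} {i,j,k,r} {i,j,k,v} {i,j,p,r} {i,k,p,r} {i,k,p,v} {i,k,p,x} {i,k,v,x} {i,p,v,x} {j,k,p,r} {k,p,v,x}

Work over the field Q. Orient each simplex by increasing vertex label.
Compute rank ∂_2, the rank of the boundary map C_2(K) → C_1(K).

rank∂_2=22

n_0=10 n_1=33 n_2=37 n_3=15  [Q]
∂1: piv[bi,bj,bk,br,bv,dp,dr,ds,ix] rk=9  ker:dv,ij,ik,ip,ir,iv,jk,jp,jr,jv,jx,kp,kr,kv,kx,pr,ps,pv,px,rs,rv,rx,sv,vx
∂2: piv[bij,bik,bir,biv,bjk,bjr,bjv,bkv,dpr,dps,drs,ijp,ikp,ikr,ikx,ipr,ipv,ipx,ivx,jrv,jrx,jvx] rk=22  ker:ijk,ijr,ijv,ikv,jkp,jkr,jkv,jpr,kpr,kpv,kpx,kvx,prs,pvx,rvx
∂3: piv[bijk,bijv,bikv,bjkv,ijkp,ijkr,ijpr,ikpr,ikpv,ikpx,ikvx,ipvx] rk=12  ker:ijkv,jkpr,kpvx
rk∂_2=22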